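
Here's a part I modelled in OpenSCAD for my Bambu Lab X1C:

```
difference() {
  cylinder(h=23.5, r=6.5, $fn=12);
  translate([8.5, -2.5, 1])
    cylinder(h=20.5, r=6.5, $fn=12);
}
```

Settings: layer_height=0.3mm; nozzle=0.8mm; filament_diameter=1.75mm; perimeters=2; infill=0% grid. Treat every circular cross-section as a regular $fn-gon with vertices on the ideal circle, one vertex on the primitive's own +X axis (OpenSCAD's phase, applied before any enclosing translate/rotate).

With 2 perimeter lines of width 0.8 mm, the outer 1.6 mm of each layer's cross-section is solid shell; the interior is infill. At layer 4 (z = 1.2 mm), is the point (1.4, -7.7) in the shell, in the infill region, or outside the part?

At z = 1.2 mm: the r=6.5 cylinder contributes a regular 12-gon of circumradius 6.5; the r=6.5 cylinder at (8.5, -2.5) contributes a regular 12-gon of circumradius 6.5; Taking the first minus the rest: starting from the r=6.5 cylinder, the r=6.5 cylinder at (8.5, -2.5) partially overlaps it — only the 24.20 mm² overlap (of its 126.75 mm²) is removed, clipping the outline — 1 connected region. Overall, the cross-section is a single solid region. The nearest boundary edge runs (2.87, -5.73)→(-0.00, -6.50); distance from the point to it = 1.52 mm. The point is not inside any of the regions above, so it lies outside the cross-section (1.52 mm from the nearest boundary).

outside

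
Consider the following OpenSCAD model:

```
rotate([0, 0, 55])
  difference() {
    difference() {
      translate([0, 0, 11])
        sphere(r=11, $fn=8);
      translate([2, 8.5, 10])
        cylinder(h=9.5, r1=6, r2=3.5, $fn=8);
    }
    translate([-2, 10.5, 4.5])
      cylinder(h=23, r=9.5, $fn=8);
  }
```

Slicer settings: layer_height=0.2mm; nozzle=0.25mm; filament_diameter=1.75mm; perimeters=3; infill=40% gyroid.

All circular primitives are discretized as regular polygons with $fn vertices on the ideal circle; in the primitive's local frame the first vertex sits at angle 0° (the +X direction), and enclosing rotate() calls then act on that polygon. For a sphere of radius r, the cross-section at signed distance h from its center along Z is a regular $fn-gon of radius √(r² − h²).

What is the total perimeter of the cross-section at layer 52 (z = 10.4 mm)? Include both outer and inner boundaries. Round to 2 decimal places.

At z = 10.4 mm: the r=11 sphere slices to a regular 8-gon of circumradius 10.984 (√(r²−h²) with h=0.6 from center) (perimeter = 2·8·10.984·sin(180°/8) = 67.25 mm); the cone at (2, 8.5): at t=0.042 of its height the radius interpolates to r₁+(r₂−r₁)t = 5.895, giving a regular 8-gon of that circumradius (perimeter = 2·8·5.895·sin(180°/8) = 36.09 mm); After the difference (first − rest): starting from the r=11 sphere, the cone at (2, 8.5) partially overlaps it — only the 62.29 mm² overlap (of its 98.28 mm²) is removed, clipping the outline — boundary = 73.72 mm; the r=9.5 cylinder at (-2, 10.5) gives a regular 8-gon of circumradius 9.5 (constant along its height) (perimeter = 2·8·9.500·sin(180°/8) = 58.17 mm); Taking the first minus the rest: starting from the result so far, the r=9.5 cylinder at (-2, 10.5) partially overlaps it — only the 42.11 mm² overlap (of its 255.27 mm²) is removed, clipping the outline — boundary = 68.01 mm; (whole slice rotated 55° about Z — lengths, areas and connectivity unchanged). Overall, the cross-section is a single solid region. Total boundary length (outer) = 68.01 mm.

68.01 mm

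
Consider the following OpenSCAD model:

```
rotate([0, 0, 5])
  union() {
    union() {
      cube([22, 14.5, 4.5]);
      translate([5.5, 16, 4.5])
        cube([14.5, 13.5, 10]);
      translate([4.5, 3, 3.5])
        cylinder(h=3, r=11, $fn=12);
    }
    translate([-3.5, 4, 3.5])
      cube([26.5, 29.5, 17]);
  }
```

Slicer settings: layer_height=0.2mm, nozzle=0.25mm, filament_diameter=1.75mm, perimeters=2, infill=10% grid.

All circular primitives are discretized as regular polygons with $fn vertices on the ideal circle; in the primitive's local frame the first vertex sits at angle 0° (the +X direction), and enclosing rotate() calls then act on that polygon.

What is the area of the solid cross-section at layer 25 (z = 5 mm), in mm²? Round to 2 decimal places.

995.73 mm²

At z = 5 mm: the cube does not reach this height (z outside [0, 4.5]); the cube at (5.5, 16) (footprint 14.5×13.5) is included at this height (area 195.75 mm²); the r=11 cylinder at (4.5, 3) gives a regular 12-gon of circumradius 11 (constant along its height) (area = (12/2)·11.000²·sin(360°/12) = 363.00 mm²); Taking the union: the 2 present regions are separate (no shared area or edge), so areas and boundary lengths simply add and each stays a separate island — area = 558.75 mm²; the cube at (-3.5, 4) (footprint 26.5×29.5) is included at this height (area 781.75 mm²); Combining (union): the regions partially overlap — summed areas 1340.50 mm² minus the doubly-counted overlap 344.77 mm² gives 995.73 mm² — area = 995.73 mm²; (rotated 5° about Z; rotation is an isometry so areas/perimeters/island counts are preserved). Overall, the cross-section is a single solid region. Net area = 995.73 mm².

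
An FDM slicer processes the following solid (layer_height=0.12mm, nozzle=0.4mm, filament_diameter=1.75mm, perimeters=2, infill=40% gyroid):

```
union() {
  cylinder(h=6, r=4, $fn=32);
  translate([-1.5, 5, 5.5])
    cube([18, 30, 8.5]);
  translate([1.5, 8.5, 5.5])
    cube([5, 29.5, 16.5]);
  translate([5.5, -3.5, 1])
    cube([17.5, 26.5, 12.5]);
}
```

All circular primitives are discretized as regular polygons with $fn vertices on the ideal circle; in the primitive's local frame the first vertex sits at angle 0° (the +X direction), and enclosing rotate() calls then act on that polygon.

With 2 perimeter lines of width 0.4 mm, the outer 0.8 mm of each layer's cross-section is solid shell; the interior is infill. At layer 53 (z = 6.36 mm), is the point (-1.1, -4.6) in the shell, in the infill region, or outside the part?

At z = 6.36 mm: the cylinder is absent (z outside [0, 6]); the cube at (-1.5, 5) (footprint 18×30) is included at this height; the cube at (1.5, 8.5) (footprint 5×29.5) is included at this height; the cube at (5.5, -3.5) is present — its section is the full 17.5×26.5 rectangle; Combining (union): the regions partially overlap (shared area 330.50 mm²), so overlapping operands fuse into one piece — 1 connected region. Overall, the cross-section is a single solid region. The nearest boundary edge runs (23.00, -3.50)→(5.50, -3.50); distance from the point to it = 6.69 mm. The point is not inside any of the regions above, so it lies outside the cross-section (6.69 mm from the nearest boundary).

outside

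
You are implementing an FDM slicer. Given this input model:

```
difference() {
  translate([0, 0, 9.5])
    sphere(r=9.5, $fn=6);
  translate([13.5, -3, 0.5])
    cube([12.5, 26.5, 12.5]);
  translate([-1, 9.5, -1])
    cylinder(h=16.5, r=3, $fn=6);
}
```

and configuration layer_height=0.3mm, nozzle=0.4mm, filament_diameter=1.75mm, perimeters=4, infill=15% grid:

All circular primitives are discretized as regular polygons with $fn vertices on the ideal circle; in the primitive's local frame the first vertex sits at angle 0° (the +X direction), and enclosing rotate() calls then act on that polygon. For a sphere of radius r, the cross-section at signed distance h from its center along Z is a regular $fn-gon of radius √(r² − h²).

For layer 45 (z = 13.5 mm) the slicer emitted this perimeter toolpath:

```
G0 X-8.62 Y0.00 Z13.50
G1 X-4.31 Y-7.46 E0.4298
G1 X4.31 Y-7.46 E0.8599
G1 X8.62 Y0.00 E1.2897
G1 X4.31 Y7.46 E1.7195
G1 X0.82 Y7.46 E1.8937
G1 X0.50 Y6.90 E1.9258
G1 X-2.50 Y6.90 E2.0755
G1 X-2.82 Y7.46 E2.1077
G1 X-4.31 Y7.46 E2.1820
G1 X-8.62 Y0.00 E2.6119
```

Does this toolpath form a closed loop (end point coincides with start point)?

yes

Start point (G0): (-8.62, 0.00). End point (last G1): the path returns to the start — closed.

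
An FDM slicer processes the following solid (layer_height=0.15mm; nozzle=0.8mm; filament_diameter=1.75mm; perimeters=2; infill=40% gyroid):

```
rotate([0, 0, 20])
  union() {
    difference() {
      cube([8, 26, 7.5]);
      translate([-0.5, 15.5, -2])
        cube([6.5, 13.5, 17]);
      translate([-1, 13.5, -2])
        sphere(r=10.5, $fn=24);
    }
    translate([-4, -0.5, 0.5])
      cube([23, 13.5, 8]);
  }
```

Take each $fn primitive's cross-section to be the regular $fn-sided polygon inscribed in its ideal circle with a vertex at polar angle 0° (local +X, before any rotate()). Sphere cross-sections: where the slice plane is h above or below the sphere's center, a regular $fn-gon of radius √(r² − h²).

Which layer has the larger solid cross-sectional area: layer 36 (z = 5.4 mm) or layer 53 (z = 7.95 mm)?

Layer 36 (z = 5.4): the 8×26 cube contributes its full rectangle (area 208.00 mm²); the 6.5×13.5 cube at (-0.5, 15.5) contributes its full rectangle (area 87.75 mm²); the r=10.5 sphere at (-1, 13.5) contributes a regular 24-gon of circumradius √(10.5²−7.4²) = 7.449 (area = (24/2)·7.449²·sin(360°/24) = 172.34 mm²); After the difference (first − rest): starting from the 8×26 cube (208.00 mm²), the 6.5×13.5 cube at (-0.5, 15.5) partially overlaps it — only the 63.00 mm² overlap (of its 87.75 mm²) is removed, clipping the outline; the r=10.5 sphere at (-1, 13.5) partially overlaps it — only the 48.37 mm² overlap (of its 172.34 mm²) is removed, clipping the outline — area = 96.63 mm²; the cube at (-4, -0.5) (footprint 23×13.5) is included at this height (area 310.50 mm²); Taking the union: the regions partially overlap — summed areas 407.13 mm² minus the doubly-counted overlap 71.51 mm² gives 335.62 mm² — area = 335.62 mm²; (rotated 20° about Z; rotation is an isometry so areas/perimeters/island counts are preserved). So its area = 335.62 mm². Layer 53 (z = 7.95): the cube is absent (z outside [0, 7.5]); the cube at (-0.5, 15.5) is present — its section is the full 6.5×13.5 rectangle (area 87.75 mm²); the sphere at (-1, 13.5): section is a regular 24-gon, circumradius = √(r²−h²) = √(10.5²−9.95²) = 3.354 (area = (24/2)·3.354²·sin(360°/24) = 34.93 mm²); After the difference (first − rest): the first operand is absent here, so nothing remains; the 23×13.5 cube at (-4, -0.5) contributes its full rectangle (area 310.50 mm²); Taking the union: only the 23×13.5 cube at (-4, -0.5) is present, so the union is just that shape — area = 310.50 mm²; (whole slice rotated 20° about Z — lengths, areas and connectivity unchanged). So its area = 310.50 mm². Layer 36 is larger (335.62 vs 310.50 mm²).

layer 36 (z = 5.4 mm)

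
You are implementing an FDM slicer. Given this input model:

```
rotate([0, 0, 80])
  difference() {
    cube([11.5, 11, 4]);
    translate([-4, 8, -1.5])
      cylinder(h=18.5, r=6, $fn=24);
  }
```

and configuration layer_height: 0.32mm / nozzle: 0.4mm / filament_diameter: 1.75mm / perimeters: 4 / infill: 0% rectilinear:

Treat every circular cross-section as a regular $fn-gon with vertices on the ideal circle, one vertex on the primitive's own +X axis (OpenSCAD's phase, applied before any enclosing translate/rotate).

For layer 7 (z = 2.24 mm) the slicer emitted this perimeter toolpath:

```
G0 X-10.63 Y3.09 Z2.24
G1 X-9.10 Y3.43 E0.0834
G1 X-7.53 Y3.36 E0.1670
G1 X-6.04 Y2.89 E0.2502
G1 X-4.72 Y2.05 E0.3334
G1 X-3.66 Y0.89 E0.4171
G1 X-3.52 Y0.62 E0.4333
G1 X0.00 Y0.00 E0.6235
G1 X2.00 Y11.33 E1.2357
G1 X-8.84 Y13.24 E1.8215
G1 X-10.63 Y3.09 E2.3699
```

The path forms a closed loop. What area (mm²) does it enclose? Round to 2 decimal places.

115.47 mm²

Apply the shoelace formula to the sequence of (X, Y) vertices; enclosed area = 115.47 mm².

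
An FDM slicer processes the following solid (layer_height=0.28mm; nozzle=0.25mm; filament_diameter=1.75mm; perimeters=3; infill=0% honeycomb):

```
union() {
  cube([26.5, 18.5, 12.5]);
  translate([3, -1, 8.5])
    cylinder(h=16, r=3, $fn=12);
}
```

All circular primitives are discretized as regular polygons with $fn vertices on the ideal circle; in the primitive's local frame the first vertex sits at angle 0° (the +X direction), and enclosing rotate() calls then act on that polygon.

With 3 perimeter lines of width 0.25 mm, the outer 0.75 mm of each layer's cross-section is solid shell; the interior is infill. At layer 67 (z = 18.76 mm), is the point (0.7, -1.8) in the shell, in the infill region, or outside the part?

At z = 18.76 mm: the cube is not intersected at this z (z outside [0, 12.5]); the r=3 cylinder at (3, -1) contributes a regular 12-gon of circumradius 3; Taking the union: only the r=3 cylinder at (3, -1) is present, so the union is just that shape — 1 connected region. Overall, the cross-section is a single solid region. The nearest boundary edge runs (0.00, -1.00)→(0.40, -2.50); distance from the point to it = 0.47 mm. The point is inside the cross-section, 0.47 mm from the nearest boundary — within the 0.75 mm shell band (3 × 0.25).

shell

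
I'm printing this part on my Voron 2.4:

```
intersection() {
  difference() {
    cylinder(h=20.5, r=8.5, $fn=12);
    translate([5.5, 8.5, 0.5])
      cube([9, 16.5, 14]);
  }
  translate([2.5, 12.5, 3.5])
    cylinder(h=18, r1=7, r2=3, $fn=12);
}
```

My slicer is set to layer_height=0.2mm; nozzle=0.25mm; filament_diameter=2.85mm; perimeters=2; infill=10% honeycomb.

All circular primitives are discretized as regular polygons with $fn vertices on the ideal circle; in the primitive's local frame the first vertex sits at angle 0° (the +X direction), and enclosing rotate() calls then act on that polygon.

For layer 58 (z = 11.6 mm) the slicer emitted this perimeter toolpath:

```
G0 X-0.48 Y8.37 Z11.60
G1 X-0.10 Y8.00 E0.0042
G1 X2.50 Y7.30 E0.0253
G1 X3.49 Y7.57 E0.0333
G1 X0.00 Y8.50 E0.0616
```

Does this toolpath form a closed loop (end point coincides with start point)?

Start point (G0): (-0.48, 8.37). End point (last G1): the path does not return to the start — open.

no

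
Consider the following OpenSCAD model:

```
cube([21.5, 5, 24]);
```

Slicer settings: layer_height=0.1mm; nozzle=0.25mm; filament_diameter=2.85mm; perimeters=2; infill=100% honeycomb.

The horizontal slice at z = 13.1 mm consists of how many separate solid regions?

1

At z = 13.1 mm: the cube is present — its section is the full 21.5×5 rectangle. The result has 1 disconnected region.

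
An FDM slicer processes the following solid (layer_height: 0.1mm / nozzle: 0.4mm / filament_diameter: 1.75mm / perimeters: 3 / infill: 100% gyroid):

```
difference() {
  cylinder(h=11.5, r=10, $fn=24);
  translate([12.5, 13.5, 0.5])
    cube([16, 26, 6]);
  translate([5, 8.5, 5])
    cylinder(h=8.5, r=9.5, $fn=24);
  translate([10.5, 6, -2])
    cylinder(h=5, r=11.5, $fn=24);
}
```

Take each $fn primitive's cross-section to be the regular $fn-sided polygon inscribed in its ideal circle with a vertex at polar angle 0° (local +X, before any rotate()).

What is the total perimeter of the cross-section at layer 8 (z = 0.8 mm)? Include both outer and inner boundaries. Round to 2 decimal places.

61.33 mm

At z = 0.8 mm: the cylinder: section is a regular 24-gon, circumradius r=10 (perimeter = 2·24·10.000·sin(180°/24) = 62.65 mm); the cube at (12.5, 13.5) is present — its section is the full 16×26 rectangle (perimeter 84.00 mm); the cylinder at (5, 8.5) does not reach this height (z outside [5, 13.5]); the r=11.5 cylinder at (10.5, 6) contributes a regular 24-gon of circumradius 11.5 (perimeter = 2·24·11.500·sin(180°/24) = 72.05 mm); After the difference (first − rest): starting from the r=10 cylinder, the 16×26 cube at (12.5, 13.5) misses the remaining region (no effect); the r=11.5 cylinder at (10.5, 6) partially overlaps it — only the 114.44 mm² overlap (of its 410.75 mm²) is removed, clipping the outline — boundary = 61.33 mm. Overall, the cross-section is a single solid region. Total boundary length (outer) = 61.33 mm.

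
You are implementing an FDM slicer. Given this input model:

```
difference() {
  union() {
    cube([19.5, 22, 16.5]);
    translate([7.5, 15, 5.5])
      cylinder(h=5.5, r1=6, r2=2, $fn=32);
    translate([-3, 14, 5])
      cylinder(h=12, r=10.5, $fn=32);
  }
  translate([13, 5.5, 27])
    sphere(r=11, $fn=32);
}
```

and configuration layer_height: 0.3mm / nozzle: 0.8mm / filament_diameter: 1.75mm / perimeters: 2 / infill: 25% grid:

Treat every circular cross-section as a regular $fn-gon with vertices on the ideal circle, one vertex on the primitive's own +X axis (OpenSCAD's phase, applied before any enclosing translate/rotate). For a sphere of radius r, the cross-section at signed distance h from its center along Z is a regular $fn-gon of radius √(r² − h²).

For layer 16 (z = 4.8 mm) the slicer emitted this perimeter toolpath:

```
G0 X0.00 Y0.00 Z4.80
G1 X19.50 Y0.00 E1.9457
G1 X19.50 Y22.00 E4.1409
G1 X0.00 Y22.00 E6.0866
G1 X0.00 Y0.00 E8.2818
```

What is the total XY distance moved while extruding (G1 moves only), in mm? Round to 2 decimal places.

Sum the Euclidean lengths of each G1 segment: total = 83.00 mm.

83.00 mm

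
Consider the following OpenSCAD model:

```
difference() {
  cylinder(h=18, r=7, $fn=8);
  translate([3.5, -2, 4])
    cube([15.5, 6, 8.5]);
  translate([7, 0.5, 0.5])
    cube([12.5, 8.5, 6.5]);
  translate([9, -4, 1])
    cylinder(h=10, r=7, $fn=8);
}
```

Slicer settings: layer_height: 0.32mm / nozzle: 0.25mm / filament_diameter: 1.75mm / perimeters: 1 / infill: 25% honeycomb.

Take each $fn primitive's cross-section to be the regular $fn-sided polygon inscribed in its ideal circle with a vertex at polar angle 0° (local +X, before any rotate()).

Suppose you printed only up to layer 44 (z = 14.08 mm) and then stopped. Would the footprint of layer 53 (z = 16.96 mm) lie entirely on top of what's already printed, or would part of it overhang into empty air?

entirely on top

Compare the two slices. At z = 14.08: the cylinder: section is a regular 8-gon, circumradius r=7 (area = (8/2)·7.000²·sin(360°/8) = 138.59 mm²); the cube at (3.5, -2) does not reach this height (z outside [4, 12.5]); the cube at (7, 0.5) does not reach this height (z outside [0.5, 7]); the cylinder at (9, -4) does not reach this height (z outside [1, 11]); Subtracting the remaining from the first: none of the subtracted shapes is present at this height, so the r=7 cylinder is unchanged — area = 138.59 mm². At z = 16.96: the cylinder: section is a regular 8-gon, circumradius r=7 (area = (8/2)·7.000²·sin(360°/8) = 138.59 mm²); the cube at (3.5, -2) is absent (z outside [4, 12.5]); the cube at (7, 0.5) is absent (z outside [0.5, 7]); the cylinder at (9, -4) is absent (z outside [1, 11]); Subtracting the remaining from the first: none of the subtracted shapes is present at this height, so the r=7 cylinder is unchanged — area = 138.59 mm². Checking containment: the cross-section at z = 16.96 is a subset of the cross-section at z = 14.08.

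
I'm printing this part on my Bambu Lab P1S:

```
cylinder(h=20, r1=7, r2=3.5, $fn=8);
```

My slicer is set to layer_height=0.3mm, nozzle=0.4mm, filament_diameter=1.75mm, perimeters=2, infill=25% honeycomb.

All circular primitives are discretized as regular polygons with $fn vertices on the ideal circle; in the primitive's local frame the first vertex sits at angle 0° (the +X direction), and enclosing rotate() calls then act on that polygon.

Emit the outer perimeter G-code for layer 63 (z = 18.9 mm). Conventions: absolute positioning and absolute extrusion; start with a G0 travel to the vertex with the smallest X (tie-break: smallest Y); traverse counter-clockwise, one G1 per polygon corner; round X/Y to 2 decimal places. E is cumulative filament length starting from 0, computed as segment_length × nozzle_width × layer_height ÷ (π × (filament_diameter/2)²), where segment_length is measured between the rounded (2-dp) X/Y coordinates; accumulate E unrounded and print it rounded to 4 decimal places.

G0 X-3.69 Y0.00 Z18.90
G1 X-2.61 Y-2.61 E0.1409
G1 X0.00 Y-3.69 E0.2818
G1 X2.61 Y-2.61 E0.4228
G1 X3.69 Y0.00 E0.5637
G1 X2.61 Y2.61 E0.7046
G1 X0.00 Y3.69 E0.8455
G1 X-2.61 Y2.61 E0.9864
G1 X-3.69 Y0.00 E1.1274

At z = 18.9 mm: the cone (r1=7→r2=3.5) has section circumradius 3.693 here — a regular 8-gon. The outline is a single polygon with 8 vertices. Extrusion per mm of travel: 0.4 × 0.3 / (π × 0.875²) = 0.049890. Accumulating E over each segment gives final E = 1.1274.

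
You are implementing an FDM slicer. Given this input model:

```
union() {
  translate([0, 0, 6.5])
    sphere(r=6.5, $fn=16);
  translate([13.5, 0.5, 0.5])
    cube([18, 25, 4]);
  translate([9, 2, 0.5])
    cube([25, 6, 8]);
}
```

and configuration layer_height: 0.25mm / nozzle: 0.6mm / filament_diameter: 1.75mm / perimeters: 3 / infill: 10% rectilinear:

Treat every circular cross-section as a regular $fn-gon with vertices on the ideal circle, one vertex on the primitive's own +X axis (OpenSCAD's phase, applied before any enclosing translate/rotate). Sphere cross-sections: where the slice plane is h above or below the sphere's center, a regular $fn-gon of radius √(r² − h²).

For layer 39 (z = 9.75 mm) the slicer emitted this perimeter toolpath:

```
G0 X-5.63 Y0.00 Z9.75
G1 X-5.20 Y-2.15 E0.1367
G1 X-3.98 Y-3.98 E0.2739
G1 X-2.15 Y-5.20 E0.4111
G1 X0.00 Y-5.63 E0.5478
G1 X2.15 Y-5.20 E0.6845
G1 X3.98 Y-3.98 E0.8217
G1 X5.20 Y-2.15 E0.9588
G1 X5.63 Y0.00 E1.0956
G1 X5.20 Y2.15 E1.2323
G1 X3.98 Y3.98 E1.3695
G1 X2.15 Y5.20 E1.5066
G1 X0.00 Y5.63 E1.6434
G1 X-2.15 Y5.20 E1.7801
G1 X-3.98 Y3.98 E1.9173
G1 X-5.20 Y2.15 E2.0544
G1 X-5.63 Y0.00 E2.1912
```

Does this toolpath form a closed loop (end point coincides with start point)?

yes

Start point (G0): (-5.63, 0.00). End point (last G1): the path returns to the start — closed.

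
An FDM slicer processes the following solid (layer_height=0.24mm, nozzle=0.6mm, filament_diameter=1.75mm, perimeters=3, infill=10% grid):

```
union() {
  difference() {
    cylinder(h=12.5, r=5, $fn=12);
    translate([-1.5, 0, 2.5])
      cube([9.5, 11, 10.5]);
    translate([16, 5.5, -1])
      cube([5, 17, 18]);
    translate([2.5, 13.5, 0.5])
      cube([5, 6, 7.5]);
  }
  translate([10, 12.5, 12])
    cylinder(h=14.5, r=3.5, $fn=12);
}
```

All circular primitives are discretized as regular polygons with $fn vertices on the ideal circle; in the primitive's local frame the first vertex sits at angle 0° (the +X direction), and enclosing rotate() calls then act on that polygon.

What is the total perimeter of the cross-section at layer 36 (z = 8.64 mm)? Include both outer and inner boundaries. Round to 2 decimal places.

32.84 mm

At z = 8.64 mm: the r=5 cylinder contributes a regular 12-gon of circumradius 5 (perimeter = 2·12·5.000·sin(180°/12) = 31.06 mm); the 9.5×11 cube at (-1.5, 0) contributes its full rectangle (perimeter 41.00 mm); the cube at (16, 5.5) (footprint 5×17) is included at this height (perimeter 44.00 mm); the cube at (2.5, 13.5) does not reach this height (z outside [0.5, 8]); Taking the first minus the rest: starting from the r=5 cylinder, the 9.5×11 cube at (-1.5, 0) partially overlaps it — only the 25.95 mm² overlap (of its 104.50 mm²) is removed, clipping the outline; the 5×17 cube at (16, 5.5) misses the remaining region (no effect) — boundary = 32.84 mm; the cylinder at (10, 12.5) does not reach this height (z outside [12, 26.5]); Merging all regions: only the result so far is present, so the union is just that shape — boundary = 32.84 mm. Overall, the cross-section is a single solid region. Total boundary length (outer) = 32.84 mm.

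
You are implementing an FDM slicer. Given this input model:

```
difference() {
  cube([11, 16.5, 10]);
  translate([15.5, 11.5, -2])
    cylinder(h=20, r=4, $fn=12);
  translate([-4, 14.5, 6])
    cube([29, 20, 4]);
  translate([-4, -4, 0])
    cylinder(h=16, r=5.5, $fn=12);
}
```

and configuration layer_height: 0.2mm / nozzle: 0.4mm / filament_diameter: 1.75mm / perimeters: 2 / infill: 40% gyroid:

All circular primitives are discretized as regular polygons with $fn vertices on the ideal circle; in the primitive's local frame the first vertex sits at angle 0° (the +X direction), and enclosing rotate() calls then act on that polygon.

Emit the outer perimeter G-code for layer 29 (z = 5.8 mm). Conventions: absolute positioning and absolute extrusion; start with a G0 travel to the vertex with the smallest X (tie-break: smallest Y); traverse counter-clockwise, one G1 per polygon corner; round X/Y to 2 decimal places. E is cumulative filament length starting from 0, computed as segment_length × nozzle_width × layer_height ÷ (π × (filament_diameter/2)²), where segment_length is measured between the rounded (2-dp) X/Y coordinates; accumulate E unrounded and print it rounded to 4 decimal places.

G0 X0.00 Y0.00 Z5.80
G1 X11.00 Y0.00 E0.3659
G1 X11.00 Y16.50 E0.9147
G1 X0.00 Y16.50 E1.2805
G1 X0.00 Y0.00 E1.8293

At z = 5.8 mm: the 11×16.5 cube contributes its full rectangle; the r=4 cylinder at (15.5, 11.5) contributes a regular 12-gon of circumradius 4; the cube at (-4, 14.5) is not intersected at this z (z outside [6, 10]); the r=5.5 cylinder at (-4, -4) contributes a regular 12-gon of circumradius 5.5; Taking the first minus the rest: starting from the 11×16.5 cube, the r=4 cylinder at (15.5, 11.5) misses the remaining region (no effect); the r=5.5 cylinder at (-4, -4) misses the remaining region (no effect) — 1 connected region. The outline is a single polygon with 4 vertices. Extrusion per mm of travel: 0.4 × 0.2 / (π × 0.875²) = 0.033260. Accumulating E over each segment gives final E = 1.8293.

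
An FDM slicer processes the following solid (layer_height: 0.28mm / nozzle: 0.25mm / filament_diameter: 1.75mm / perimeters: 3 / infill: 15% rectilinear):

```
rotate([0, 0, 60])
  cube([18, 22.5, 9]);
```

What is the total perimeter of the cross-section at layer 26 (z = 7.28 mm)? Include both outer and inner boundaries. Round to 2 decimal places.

81.00 mm

At z = 7.28 mm: the 18×22.5 cube contributes its full rectangle (perimeter 81.00 mm); (rotated 60° about Z; rotation is an isometry so areas/perimeters/island counts are preserved). Overall, the cross-section is a single solid region. Total boundary length (outer) = 81.00 mm.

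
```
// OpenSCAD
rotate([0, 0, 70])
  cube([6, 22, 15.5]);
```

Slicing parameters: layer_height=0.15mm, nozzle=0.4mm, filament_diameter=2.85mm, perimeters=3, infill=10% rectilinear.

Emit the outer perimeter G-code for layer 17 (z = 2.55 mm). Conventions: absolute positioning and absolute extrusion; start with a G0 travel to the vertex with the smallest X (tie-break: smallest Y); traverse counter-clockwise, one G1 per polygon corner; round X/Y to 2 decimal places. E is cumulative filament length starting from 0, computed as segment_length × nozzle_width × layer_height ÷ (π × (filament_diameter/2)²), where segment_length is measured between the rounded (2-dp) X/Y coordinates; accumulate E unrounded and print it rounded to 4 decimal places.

G0 X-20.67 Y7.52 Z2.55
G1 X0.00 Y0.00 E0.2069
G1 X2.05 Y5.64 E0.2633
G1 X-18.62 Y13.16 E0.4702
G1 X-20.67 Y7.52 E0.5266

At z = 2.55 mm: the 6×22 cube contributes its full rectangle; (rotated 70° about Z; rotation is an isometry so areas/perimeters/island counts are preserved). The outline is a single polygon with 4 vertices. Extrusion per mm of travel: 0.4 × 0.15 / (π × 1.425²) = 0.009405. Accumulating E over each segment gives final E = 0.5266.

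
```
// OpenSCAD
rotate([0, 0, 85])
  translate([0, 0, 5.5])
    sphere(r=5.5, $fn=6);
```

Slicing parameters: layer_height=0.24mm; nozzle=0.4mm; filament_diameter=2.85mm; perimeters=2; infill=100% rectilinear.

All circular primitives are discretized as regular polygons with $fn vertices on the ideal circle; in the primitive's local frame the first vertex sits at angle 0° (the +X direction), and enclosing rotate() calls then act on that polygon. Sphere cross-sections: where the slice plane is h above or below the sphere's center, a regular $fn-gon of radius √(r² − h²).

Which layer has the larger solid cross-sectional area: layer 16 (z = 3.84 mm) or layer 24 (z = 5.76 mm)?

Layer 16 (z = 3.84): the sphere: section is a regular 6-gon, circumradius = √(r²−h²) = √(5.5²−1.66²) = 5.244 (area = (6/2)·5.244²·sin(360°/6) = 71.43 mm²); (whole slice rotated 85° about Z — lengths, areas and connectivity unchanged). So its area = 71.43 mm². Layer 24 (z = 5.76): the r=5.5 sphere slices to a regular 6-gon of circumradius 5.494 (√(r²−h²) with h=0.26 from center) (area = (6/2)·5.494²·sin(360°/6) = 78.42 mm²); (rotated 85° about Z; rotation is an isometry so areas/perimeters/island counts are preserved). So its area = 78.42 mm². Layer 24 is larger (78.42 vs 71.43 mm²).

layer 24 (z = 5.76 mm)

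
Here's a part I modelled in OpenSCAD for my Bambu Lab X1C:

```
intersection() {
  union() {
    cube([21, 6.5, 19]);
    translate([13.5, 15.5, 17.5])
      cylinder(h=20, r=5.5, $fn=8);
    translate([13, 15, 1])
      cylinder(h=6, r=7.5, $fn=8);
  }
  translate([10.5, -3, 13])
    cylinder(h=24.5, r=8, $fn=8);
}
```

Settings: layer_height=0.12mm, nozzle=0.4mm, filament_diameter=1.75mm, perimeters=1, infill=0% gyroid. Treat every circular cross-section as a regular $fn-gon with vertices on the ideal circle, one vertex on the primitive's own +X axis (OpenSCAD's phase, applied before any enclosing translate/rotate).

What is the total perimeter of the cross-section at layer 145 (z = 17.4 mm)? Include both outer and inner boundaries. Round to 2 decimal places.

31.51 mm

At z = 17.4 mm: the 21×6.5 cube contributes its full rectangle (perimeter 55.00 mm); the cylinder at (13.5, 15.5) is not intersected at this z (z outside [17.5, 37.5]); the cylinder at (13, 15) is absent (z outside [1, 7]); Combining (union): only the 21×6.5 cube is present, so the union is just that shape — boundary = 55.00 mm; the cylinder at (10.5, -3): section is a regular 8-gon, circumradius r=8 (perimeter = 2·8·8.000·sin(180°/8) = 48.98 mm); After intersecting: the r=8 cylinder at (10.5, -3) partially overlaps that combined region; clipping to the common part keeps 46.24 mm² — boundary = 31.51 mm. Overall, the cross-section is a single solid region. Total boundary length (outer) = 31.51 mm.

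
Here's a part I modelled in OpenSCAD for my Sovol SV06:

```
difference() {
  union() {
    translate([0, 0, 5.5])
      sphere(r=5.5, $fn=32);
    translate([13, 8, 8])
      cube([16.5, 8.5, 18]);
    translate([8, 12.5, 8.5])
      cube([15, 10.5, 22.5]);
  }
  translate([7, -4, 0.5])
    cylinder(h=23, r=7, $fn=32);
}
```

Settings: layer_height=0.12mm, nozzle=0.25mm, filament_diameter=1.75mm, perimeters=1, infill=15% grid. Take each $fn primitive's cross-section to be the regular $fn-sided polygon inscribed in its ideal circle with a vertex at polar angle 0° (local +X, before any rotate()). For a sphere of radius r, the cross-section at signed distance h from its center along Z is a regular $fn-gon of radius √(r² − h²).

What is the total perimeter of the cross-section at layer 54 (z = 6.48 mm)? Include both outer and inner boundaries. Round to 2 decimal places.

32.96 mm

At z = 6.48 mm: the r=5.5 sphere contributes a regular 32-gon of circumradius √(5.5²−0.98²) = 5.412 (perimeter = 2·32·5.412·sin(180°/32) = 33.95 mm); the cube at (13, 8) is absent (z outside [8, 26]); the cube at (8, 12.5) is not intersected at this z (z outside [8.5, 31]); Merging all regions: only the r=5.5 sphere is present, so the union is just that shape — boundary = 33.95 mm; the r=7 cylinder at (7, -4) contributes a regular 32-gon of circumradius 7 (perimeter = 2·32·7.000·sin(180°/32) = 43.91 mm); Subtracting the remaining from the first: starting from that combined region, the r=7 cylinder at (7, -4) partially overlaps it — only the 27.69 mm² overlap (of its 152.95 mm²) is removed, clipping the outline — boundary = 32.96 mm. Overall, the cross-section is a single solid region. Total boundary length (outer) = 32.96 mm.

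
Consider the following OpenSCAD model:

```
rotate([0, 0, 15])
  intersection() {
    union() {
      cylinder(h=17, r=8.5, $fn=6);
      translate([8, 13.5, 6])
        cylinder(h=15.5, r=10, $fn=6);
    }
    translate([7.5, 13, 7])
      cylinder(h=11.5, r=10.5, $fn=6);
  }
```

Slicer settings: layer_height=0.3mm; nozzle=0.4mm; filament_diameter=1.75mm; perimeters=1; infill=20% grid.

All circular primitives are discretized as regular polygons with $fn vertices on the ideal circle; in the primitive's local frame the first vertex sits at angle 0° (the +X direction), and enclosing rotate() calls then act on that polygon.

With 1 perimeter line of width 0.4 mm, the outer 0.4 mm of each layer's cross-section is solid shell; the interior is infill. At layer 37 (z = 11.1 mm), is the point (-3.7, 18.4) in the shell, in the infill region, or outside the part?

At z = 11.1 mm: the cylinder: section is a regular 6-gon, circumradius r=8.5; the cylinder at (8, 13.5): section is a regular 6-gon, circumradius r=10; Taking the union: the regions partially overlap (shared area 6.82 mm²), so overlapping operands fuse into one piece — 1 connected region; the r=10.5 cylinder at (7.5, 13) contributes a regular 6-gon of circumradius 10.5; Taking the intersection: the r=10.5 cylinder at (7.5, 13) partially overlaps that combined region; clipping to the common part keeps 263.59 mm² — 1 connected region; (whole slice rotated 15° about Z — lengths, areas and connectivity unchanged). Overall, the cross-section is a single solid region. Undo the 15° rotation: the query point maps to (1.188, 18.731) in the un-rotated model frame. The nearest boundary edge runs (-2.00, 13.50)→(2.96, 22.09); distance from the point to it = 0.15 mm. The point is inside the cross-section, 0.15 mm from the nearest boundary — within the 0.4 mm shell band (1 × 0.4).

shell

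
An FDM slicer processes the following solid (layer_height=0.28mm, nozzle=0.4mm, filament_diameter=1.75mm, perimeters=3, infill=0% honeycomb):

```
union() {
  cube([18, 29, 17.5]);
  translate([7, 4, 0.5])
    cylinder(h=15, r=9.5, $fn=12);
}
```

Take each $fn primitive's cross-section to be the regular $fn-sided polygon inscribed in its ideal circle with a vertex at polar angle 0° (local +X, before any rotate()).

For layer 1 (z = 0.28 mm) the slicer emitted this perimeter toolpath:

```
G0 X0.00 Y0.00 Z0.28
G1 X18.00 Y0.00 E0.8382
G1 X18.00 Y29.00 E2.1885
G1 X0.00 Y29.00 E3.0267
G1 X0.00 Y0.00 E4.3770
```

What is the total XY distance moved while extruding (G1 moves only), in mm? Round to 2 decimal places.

Sum the Euclidean lengths of each G1 segment: total = 94.00 mm.

94.00 mm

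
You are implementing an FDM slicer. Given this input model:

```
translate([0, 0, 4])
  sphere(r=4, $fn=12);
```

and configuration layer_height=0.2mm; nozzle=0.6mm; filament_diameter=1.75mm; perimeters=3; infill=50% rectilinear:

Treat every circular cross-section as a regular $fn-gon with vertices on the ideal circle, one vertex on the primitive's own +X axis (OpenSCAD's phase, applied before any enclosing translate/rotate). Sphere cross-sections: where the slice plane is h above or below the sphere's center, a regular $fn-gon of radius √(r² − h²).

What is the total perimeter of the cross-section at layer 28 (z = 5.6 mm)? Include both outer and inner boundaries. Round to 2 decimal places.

At z = 5.6 mm: the r=4 sphere contributes a regular 12-gon of circumradius √(4²−1.6²) = 3.666 (perimeter = 2·12·3.666·sin(180°/12) = 22.77 mm). Overall, the cross-section is a single solid region. Total boundary length (outer) = 22.77 mm.

22.77 mm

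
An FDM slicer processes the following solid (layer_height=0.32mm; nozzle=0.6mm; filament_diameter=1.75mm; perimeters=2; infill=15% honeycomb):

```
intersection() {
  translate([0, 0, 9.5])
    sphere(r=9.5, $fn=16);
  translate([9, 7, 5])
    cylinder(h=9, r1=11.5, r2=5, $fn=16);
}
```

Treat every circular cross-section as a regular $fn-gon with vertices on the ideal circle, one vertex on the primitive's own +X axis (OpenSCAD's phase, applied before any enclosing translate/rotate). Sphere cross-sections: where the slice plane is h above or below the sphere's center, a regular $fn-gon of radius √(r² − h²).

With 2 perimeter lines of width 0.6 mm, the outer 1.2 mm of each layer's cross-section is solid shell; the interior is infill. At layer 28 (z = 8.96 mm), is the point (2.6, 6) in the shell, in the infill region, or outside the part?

At z = 8.96 mm: the sphere: section is a regular 16-gon, circumradius = √(r²−h²) = √(9.5²−0.54²) = 9.485; the cone at (9, 7) (r1=11.5→r2=5) has section circumradius 8.640 here — a regular 16-gon; After intersecting: the cone at (9, 7) partially overlaps the r=9.5 sphere; clipping to the common part keeps 62.07 mm² — 1 connected region. Overall, the cross-section is a single solid region. The nearest boundary edge runs (1.02, 3.69)→(0.36, 7.00); distance from the point to it = 2.00 mm. The point is inside the cross-section and 2.00 mm from the nearest boundary — more than the 1.2 mm shell width (2 × 0.6), so it's in the infill interior.

infill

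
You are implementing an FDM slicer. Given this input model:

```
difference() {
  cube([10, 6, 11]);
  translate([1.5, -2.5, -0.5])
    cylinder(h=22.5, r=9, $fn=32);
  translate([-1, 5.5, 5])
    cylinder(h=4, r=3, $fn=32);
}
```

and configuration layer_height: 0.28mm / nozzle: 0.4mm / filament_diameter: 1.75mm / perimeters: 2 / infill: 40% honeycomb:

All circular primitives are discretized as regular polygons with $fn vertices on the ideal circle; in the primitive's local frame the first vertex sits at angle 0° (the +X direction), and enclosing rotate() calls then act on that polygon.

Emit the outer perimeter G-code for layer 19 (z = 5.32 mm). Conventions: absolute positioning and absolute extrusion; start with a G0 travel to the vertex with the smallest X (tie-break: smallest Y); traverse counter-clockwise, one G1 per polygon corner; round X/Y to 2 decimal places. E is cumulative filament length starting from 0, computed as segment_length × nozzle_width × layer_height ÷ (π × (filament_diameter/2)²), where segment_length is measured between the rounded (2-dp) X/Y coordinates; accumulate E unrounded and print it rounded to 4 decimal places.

At z = 5.32 mm: the cube (footprint 10×6) is included at this height; the r=9 cylinder at (1.5, -2.5) contributes a regular 32-gon of circumradius 9; the r=3 cylinder at (-1, 5.5) gives a regular 32-gon of circumradius 3 (constant along its height); Subtracting the remaining from the first: starting from the 10×6 cube, the r=9 cylinder at (1.5, -2.5) partially overlaps it — only the 49.15 mm² overlap (of its 252.84 mm²) is removed, clipping the outline; the r=3 cylinder at (-1, 5.5) misses the remaining region (no effect) — 1 connected region. The outline is a single polygon with 8 vertices. Extrusion per mm of travel: 0.4 × 0.28 / (π × 0.875²) = 0.046564. Accumulating E over each segment gives final E = 0.9162.

G0 X4.33 Y6.00 Z5.32
G1 X4.94 Y5.81 E0.0298
G1 X6.50 Y4.98 E0.1120
G1 X7.86 Y3.86 E0.1941
G1 X8.98 Y2.50 E0.2761
G1 X9.81 Y0.94 E0.3584
G1 X10.00 Y0.33 E0.3881
G1 X10.00 Y6.00 E0.6522
G1 X4.33 Y6.00 E0.9162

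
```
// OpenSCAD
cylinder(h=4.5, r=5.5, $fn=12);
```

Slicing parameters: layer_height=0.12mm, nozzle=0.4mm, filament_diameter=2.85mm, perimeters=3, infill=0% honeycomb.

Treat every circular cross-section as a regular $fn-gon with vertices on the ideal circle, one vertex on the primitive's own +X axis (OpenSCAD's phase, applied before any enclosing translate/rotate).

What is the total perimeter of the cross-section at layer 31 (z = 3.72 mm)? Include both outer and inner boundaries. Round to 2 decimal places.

At z = 3.72 mm: the cylinder: section is a regular 12-gon, circumradius r=5.5 (perimeter = 2·12·5.500·sin(180°/12) = 34.16 mm). Overall, the cross-section is a single solid region. Total boundary length (outer) = 34.16 mm.

34.16 mm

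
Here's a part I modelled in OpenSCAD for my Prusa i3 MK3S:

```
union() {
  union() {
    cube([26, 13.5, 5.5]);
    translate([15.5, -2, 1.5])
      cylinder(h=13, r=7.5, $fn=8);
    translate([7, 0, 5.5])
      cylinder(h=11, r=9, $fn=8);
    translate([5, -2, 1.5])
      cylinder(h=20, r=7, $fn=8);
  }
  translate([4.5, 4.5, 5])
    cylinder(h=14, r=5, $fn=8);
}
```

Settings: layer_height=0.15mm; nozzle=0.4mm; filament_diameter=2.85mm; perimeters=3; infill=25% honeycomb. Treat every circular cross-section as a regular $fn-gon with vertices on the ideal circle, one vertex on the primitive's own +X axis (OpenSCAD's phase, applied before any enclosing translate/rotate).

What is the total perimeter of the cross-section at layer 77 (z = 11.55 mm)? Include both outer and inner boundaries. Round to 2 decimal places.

At z = 11.55 mm: the cube is absent (z outside [0, 5.5]); the r=7.5 cylinder at (15.5, -2) contributes a regular 8-gon of circumradius 7.5 (perimeter = 2·8·7.500·sin(180°/8) = 45.92 mm); the cylinder at (7, 0): section is a regular 8-gon, circumradius r=9 (perimeter = 2·8·9.000·sin(180°/8) = 55.11 mm); the r=7 cylinder at (5, -2) contributes a regular 8-gon of circumradius 7 (perimeter = 2·8·7.000·sin(180°/8) = 42.86 mm); Combining (union): the regions partially overlap (shared area 192.62 mm²), so the edge portions inside another operand are dropped and the merged outline is re-measured after clipping — boundary = 71.13 mm; the r=5 cylinder at (4.5, 4.5) gives a regular 8-gon of circumradius 5 (constant along its height) (perimeter = 2·8·5.000·sin(180°/8) = 30.61 mm); Taking the union: the regions partially overlap (shared area 62.54 mm²), so the edge portions inside another operand are dropped and the merged outline is re-measured after clipping — boundary = 72.58 mm. Overall, the cross-section is a single solid region. Total boundary length (outer) = 72.58 mm.

72.58 mm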